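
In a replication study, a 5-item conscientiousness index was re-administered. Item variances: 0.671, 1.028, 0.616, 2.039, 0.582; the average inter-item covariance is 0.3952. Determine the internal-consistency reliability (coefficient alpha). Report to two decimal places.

coefficient alpha = 0.77

Σσᵢ² = 0.671 + 1.028 + 0.616 + 2.039 + 0.582 = 4.936
Sum of the 10 distinct covariances = 10 × 0.3952 = 3.9520
total variance = Σσᵢ² + 2·Σcov = 4.936 + 2 × 3.9520 = 12.8400
α = (5/4)·(1 − 4.936/12.8400) = 0.77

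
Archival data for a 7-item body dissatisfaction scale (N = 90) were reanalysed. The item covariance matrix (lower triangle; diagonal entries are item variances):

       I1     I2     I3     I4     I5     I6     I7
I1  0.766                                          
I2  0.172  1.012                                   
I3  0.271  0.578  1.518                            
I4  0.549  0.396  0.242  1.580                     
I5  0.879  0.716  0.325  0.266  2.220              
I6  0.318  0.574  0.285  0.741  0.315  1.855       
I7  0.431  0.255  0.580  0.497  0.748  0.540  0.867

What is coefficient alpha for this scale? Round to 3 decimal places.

α = 0.774

sum of item variances = 0.766 + 1.012 + 1.518 + 1.580 + 2.220 + 1.855 + 0.867 = 9.818
Σ_{i<j} σ_ij = 9.678
σ²_total = 9.818 + 2 × 9.678 = 29.174
α = (k/(k−1))·(1 − sum of item variances/σ²_total) = (7/6)·(1 − 9.818/29.174) = 0.774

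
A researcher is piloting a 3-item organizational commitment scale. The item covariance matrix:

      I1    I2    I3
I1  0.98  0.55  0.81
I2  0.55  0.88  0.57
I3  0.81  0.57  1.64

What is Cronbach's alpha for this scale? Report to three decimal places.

Cronbach's alpha = 0.787

ΣVar(i) = 0.98 + 0.88 + 1.64 = 3.50
Sum of off-diagonal covariances = 1.93
total variance = 3.50 + 2 × 1.93 = 7.36
α = (k/(k−1))·(1 − ΣVar(i)/total variance) = (3/2)·(1 − 3.50/7.36) = 0.787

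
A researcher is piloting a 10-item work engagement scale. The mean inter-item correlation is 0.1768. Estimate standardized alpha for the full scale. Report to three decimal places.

Standardized α = k·r̄ / (1 + (k−1)·r̄) = 10 × 0.1768 / (1 + 9 × 0.1768)
  = 1.7680 / 2.5912 = 0.682

α = 0.682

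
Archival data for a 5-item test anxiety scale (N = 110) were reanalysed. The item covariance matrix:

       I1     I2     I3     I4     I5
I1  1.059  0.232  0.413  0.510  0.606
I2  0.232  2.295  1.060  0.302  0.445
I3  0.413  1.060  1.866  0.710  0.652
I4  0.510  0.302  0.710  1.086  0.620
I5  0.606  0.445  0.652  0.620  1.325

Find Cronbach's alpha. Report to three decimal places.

α = 0.741

ΣVar(i) = 1.059 + 2.295 + 1.866 + 1.086 + 1.325 = 7.631
Sum of off-diagonal covariances = 5.550
σ²_T = 7.631 + 2 × 5.550 = 18.731
α = (k/(k−1))·(1 − ΣVar(i)/σ²_T) = (5/4)·(1 − 7.631/18.731) = 0.741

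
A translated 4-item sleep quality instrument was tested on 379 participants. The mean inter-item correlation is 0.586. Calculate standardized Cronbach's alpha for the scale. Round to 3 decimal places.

standardized Cronbach's alpha = 0.850

Standardized α = k·r̄ / (1 + (k−1)·r̄) = 4 × 0.586 / (1 + 3 × 0.586)
  = 2.3440 / 2.7580 = 0.850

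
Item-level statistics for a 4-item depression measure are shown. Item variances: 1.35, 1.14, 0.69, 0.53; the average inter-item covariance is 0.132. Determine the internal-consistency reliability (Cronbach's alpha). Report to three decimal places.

sum of item variances = 1.35 + 1.14 + 0.69 + 0.53 = 3.71
Sum of the 6 distinct covariances = 6 × 0.132 = 0.792
Var(T) = sum of item variances + 2·Σcov = 3.71 + 2 × 0.792 = 5.294
α = (4/3)·(1 − 3.71/5.294) = 0.399

α = 0.399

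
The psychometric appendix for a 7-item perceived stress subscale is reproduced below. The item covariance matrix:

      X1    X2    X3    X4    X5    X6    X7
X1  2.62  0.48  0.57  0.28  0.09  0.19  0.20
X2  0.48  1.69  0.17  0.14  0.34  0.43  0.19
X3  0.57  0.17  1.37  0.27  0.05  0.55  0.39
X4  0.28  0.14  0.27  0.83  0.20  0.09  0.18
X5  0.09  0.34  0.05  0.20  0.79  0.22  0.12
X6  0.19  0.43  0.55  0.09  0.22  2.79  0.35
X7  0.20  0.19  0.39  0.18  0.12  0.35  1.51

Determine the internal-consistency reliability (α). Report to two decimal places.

α = 0.57

sum of item variances = 2.62 + 1.69 + 1.37 + 0.83 + 0.79 + 2.79 + 1.51 = 11.60
Σ_{i<j} σ_ij = 5.50
σ²_total = 11.60 + 2 × 5.50 = 22.60
α = (k/(k−1))·(1 − sum of item variances/σ²_total) = (7/6)·(1 − 11.60/22.60) = 0.57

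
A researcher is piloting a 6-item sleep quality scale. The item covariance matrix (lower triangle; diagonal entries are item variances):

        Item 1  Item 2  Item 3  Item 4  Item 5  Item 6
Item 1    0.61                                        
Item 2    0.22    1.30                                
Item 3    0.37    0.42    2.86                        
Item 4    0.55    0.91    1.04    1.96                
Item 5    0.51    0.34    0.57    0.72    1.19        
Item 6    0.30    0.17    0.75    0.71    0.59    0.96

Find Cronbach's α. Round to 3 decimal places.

α = 0.777

ΣVar(i) = 0.61 + 1.30 + 2.86 + 1.96 + 1.19 + 0.96 = 8.88
Sum of the distinct covariances = 8.17
σ²_total = 8.88 + 2 × 8.17 = 25.22
α = (k/(k−1))·(1 − ΣVar(i)/σ²_total) = (6/5)·(1 − 8.88/25.22) = 0.777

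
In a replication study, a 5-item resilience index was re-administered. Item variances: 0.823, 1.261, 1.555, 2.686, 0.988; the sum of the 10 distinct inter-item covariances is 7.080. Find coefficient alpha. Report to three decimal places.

Σσ²ᵢ = 0.823 + 1.261 + 1.555 + 2.686 + 0.988 = 7.313
Sum of distinct covariances = 7.080
σ²_T = Σσ²ᵢ + 2·Σcov = 7.313 + 2 × 7.080 = 21.473
α = (5/4)·(1 − 7.313/21.473) = 0.824

α = 0.824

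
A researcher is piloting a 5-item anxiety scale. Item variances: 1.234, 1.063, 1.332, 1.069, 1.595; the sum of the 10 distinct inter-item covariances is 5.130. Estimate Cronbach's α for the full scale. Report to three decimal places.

sum of item variances = 1.234 + 1.063 + 1.332 + 1.069 + 1.595 = 6.293
Sum of distinct covariances = 5.130
Var(T) = sum of item variances + 2·Σcov = 6.293 + 2 × 5.130 = 16.553
α = (5/4)·(1 − 6.293/16.553) = 0.775

Cronbach's α = 0.775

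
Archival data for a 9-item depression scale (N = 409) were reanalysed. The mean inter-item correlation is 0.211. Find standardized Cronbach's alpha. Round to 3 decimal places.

Standardized α = k·r̄ / (1 + (k−1)·r̄) = 9 × 0.211 / (1 + 8 × 0.211)
  = 1.8990 / 2.6880 = 0.706

α = 0.706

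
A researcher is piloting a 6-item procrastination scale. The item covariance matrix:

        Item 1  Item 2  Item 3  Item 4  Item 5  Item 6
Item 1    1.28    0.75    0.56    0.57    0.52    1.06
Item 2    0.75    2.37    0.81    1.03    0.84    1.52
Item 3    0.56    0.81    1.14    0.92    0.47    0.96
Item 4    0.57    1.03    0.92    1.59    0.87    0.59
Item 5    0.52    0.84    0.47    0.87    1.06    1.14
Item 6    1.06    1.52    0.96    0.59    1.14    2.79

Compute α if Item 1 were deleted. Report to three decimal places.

α = 0.839

Remaining items: Item 2, Item 3, Item 4, Item 5, Item 6 (k = 5).
sum of item variances = 2.37 + 1.14 + 1.59 + 1.06 + 2.79 = 8.95
σ²_T = 8.95 + 2 × 9.15 = 27.25
α (item deleted) = (5/4)·(1 − 8.95/27.25) = 0.839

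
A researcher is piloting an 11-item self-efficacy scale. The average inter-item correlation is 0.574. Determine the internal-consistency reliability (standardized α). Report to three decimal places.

standardized α = 0.937

Standardized α = k·r̄ / (1 + (k−1)·r̄) = 11 × 0.574 / (1 + 10 × 0.574)
  = 6.3140 / 6.7400 = 0.937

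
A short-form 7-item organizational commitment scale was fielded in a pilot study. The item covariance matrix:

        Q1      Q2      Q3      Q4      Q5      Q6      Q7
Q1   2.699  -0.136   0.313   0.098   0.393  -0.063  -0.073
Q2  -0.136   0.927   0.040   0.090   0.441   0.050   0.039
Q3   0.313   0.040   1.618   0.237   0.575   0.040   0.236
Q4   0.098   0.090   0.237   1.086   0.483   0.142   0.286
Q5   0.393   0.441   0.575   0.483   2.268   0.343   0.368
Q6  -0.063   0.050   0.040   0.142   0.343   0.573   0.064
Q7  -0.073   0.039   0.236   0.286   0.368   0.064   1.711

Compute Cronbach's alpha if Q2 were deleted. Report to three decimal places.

α = 0.491

Remaining items: Q1, Q3, Q4, Q5, Q6, Q7 (k = 6).
Σσᵢ² = 2.699 + 1.618 + 1.086 + 2.268 + 0.573 + 1.711 = 9.955
σ²_total = 9.955 + 2 × 3.442 = 16.839
α (item deleted) = (6/5)·(1 − 9.955/16.839) = 0.491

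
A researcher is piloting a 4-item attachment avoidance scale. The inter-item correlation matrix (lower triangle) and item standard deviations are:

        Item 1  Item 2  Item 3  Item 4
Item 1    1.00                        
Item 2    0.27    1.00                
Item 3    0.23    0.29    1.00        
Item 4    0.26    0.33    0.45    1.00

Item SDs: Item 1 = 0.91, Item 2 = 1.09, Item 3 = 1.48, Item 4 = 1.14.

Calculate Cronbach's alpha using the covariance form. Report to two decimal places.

Σσ²ᵢ = 0.91² + 1.09² + 1.48² + 1.14² = 5.5062
Covariances σ_ij = r_ij · s_i · s_j:
  σ(Item 1,Item 2) = 0.27 × 0.91 × 1.09 = 0.2678
  σ(Item 1,Item 3) = 0.23 × 0.91 × 1.48 = 0.3098
  σ(Item 1,Item 4) = 0.26 × 0.91 × 1.14 = 0.2697
  σ(Item 2,Item 3) = 0.29 × 1.09 × 1.48 = 0.4678
  σ(Item 2,Item 4) = 0.33 × 1.09 × 1.14 = 0.4101
  σ(Item 3,Item 4) = 0.45 × 1.48 × 1.14 = 0.7592
σ²_T = Σσ²ᵢ + 2·Σσ_ij = 5.5062 + 2 × 2.4844 = 10.4750
α = (4/3)·(1 − 5.5062/10.4750) = 0.63

Cronbach's alpha = 0.63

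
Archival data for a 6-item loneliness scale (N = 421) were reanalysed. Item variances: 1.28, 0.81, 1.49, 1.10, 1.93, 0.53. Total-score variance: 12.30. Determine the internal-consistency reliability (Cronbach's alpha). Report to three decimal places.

Cronbach's alpha = 0.503

sum of item variances = 1.28 + 0.81 + 1.49 + 1.10 + 1.93 + 0.53 = 7.14
α = (k/(k−1))·(1 − sum of item variances/Var(T)) = (6/5)·(1 − 7.14/12.30) = 0.503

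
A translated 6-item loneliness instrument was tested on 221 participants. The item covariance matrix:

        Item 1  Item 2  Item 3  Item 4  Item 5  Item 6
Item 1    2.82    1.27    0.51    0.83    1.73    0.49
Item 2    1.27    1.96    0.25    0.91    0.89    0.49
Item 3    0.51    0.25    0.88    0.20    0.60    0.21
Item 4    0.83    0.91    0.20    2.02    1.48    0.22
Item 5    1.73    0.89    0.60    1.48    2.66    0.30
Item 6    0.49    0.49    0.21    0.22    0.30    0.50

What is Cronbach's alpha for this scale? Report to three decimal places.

sum of item variances = 2.82 + 1.96 + 0.88 + 2.02 + 2.66 + 0.50 = 10.84
Σ_{i<j} σ_ij = 10.38
Var(T) = 10.84 + 2 × 10.38 = 31.60
α = (k/(k−1))·(1 − sum of item variances/Var(T)) = (6/5)·(1 − 10.84/31.60) = 0.788

Cronbach's alpha = 0.788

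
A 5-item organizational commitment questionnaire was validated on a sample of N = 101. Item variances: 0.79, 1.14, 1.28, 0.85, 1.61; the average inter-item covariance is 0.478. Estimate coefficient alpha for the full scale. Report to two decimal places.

α = 0.78

ΣVar(i) = 0.79 + 1.14 + 1.28 + 0.85 + 1.61 = 5.67
Sum of the 10 distinct covariances = 10 × 0.478 = 4.780
total variance = ΣVar(i) + 2·Σcov = 5.67 + 2 × 4.780 = 15.230
α = (5/4)·(1 − 5.67/15.230) = 0.78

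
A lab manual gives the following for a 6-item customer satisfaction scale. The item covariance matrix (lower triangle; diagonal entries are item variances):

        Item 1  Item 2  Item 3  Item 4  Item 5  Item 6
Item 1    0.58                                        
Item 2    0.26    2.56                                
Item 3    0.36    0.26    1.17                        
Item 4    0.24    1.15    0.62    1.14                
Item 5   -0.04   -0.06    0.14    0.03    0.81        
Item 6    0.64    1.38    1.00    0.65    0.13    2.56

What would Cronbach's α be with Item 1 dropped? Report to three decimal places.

Cronbach's α = 0.703

Remaining items: Item 2, Item 3, Item 4, Item 5, Item 6 (k = 5).
Σσᵢ² = 2.56 + 1.17 + 1.14 + 0.81 + 2.56 = 8.24
σ²_total = 8.24 + 2 × 5.30 = 18.84
α (item deleted) = (5/4)·(1 − 8.24/18.84) = 0.703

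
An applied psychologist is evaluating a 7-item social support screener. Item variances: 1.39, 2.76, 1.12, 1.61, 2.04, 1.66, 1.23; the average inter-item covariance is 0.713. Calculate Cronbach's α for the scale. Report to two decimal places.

Cronbach's α = 0.84

Σσ²ᵢ = 1.39 + 2.76 + 1.12 + 1.61 + 2.04 + 1.66 + 1.23 = 11.81
Sum of the 21 distinct covariances = 21 × 0.713 = 14.973
σ²_total = Σσ²ᵢ + 2·Σcov = 11.81 + 2 × 14.973 = 41.756
α = (7/6)·(1 − 11.81/41.756) = 0.84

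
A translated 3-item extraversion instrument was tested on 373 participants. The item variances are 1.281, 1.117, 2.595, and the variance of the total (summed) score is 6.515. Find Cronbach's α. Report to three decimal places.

ΣVar(i) = 1.281 + 1.117 + 2.595 = 4.993
α = (k/(k−1))·(1 − ΣVar(i)/σ²_T) = (3/2)·(1 − 4.993/6.515) = 0.350

Cronbach's α = 0.350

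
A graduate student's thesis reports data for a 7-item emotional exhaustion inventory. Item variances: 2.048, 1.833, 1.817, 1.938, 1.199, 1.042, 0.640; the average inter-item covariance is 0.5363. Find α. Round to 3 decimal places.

α = 0.795

Σσᵢ² = 2.048 + 1.833 + 1.817 + 1.938 + 1.199 + 1.042 + 0.640 = 10.517
Sum of the 21 distinct covariances = 21 × 0.5363 = 11.2623
σ²_T = Σσᵢ² + 2·Σcov = 10.517 + 2 × 11.2623 = 33.0416
α = (7/6)·(1 − 10.517/33.0416) = 0.795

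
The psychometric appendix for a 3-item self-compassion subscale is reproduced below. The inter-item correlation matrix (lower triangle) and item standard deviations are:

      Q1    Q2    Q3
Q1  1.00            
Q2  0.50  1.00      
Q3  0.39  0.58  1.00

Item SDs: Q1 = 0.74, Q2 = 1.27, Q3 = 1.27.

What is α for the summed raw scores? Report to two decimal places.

α = 0.73

Σσ²ᵢ = 0.74² + 1.27² + 1.27² = 3.7734
Covariances σ_ij = r_ij · s_i · s_j:
  σ(Q1,Q2) = 0.50 × 0.74 × 1.27 = 0.4699
  σ(Q1,Q3) = 0.39 × 0.74 × 1.27 = 0.3665
  σ(Q2,Q3) = 0.58 × 1.27 × 1.27 = 0.9355
σ²_T = Σσ²ᵢ + 2·Σσ_ij = 3.7734 + 2 × 1.7719 = 7.3172
α = (3/2)·(1 − 3.7734/7.3172) = 0.73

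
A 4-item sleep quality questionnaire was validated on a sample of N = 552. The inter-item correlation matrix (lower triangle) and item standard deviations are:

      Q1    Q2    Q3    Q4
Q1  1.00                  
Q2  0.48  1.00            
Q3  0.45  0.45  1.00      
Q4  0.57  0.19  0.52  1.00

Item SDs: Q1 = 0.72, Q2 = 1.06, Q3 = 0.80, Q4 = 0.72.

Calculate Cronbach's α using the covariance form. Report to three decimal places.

Σσ²ᵢ = 0.72² + 1.06² + 0.80² + 0.72² = 2.8004
Covariances σ_ij = r_ij · s_i · s_j:
  σ(Q1,Q2) = 0.48 × 0.72 × 1.06 = 0.3663
  σ(Q1,Q3) = 0.45 × 0.72 × 0.80 = 0.2592
  σ(Q1,Q4) = 0.57 × 0.72 × 0.72 = 0.2955
  σ(Q2,Q3) = 0.45 × 1.06 × 0.80 = 0.3816
  σ(Q2,Q4) = 0.19 × 1.06 × 0.72 = 0.1450
  σ(Q3,Q4) = 0.52 × 0.80 × 0.72 = 0.2995
σ²_T = Σσ²ᵢ + 2·Σσ_ij = 2.8004 + 2 × 1.7471 = 6.2946
α = (4/3)·(1 − 2.8004/6.2946) = 0.740

α = 0.740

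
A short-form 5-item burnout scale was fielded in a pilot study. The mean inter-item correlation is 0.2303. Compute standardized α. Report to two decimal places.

Standardized α = k·r̄ / (1 + (k−1)·r̄) = 5 × 0.2303 / (1 + 4 × 0.2303)
  = 1.1515 / 1.9212 = 0.60

α = 0.60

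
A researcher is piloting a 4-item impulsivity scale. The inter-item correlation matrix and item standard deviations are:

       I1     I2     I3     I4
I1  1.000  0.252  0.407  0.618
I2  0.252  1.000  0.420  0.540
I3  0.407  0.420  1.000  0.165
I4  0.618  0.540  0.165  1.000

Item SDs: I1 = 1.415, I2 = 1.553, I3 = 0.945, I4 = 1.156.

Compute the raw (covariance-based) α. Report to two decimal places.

Σσ²ᵢ = 1.415² + 1.553² + 0.945² + 1.156² = 6.6434
Covariances σ_ij = r_ij · s_i · s_j:
  σ(I1,I2) = 0.252 × 1.415 × 1.553 = 0.5538
  σ(I1,I3) = 0.407 × 1.415 × 0.945 = 0.5442
  σ(I1,I4) = 0.618 × 1.415 × 1.156 = 1.0109
  σ(I2,I3) = 0.420 × 1.553 × 0.945 = 0.6164
  σ(I2,I4) = 0.540 × 1.553 × 1.156 = 0.9694
  σ(I3,I4) = 0.165 × 0.945 × 1.156 = 0.1802
σ²_T = Σσ²ᵢ + 2·Σσ_ij = 6.6434 + 2 × 3.8749 = 14.3932
α = (4/3)·(1 − 6.6434/14.3932) = 0.72

α = 0.72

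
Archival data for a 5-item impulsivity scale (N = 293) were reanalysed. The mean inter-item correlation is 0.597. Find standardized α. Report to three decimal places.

Standardized α = k·r̄ / (1 + (k−1)·r̄) = 5 × 0.597 / (1 + 4 × 0.597)
  = 2.9850 / 3.3880 = 0.881

standardized α = 0.881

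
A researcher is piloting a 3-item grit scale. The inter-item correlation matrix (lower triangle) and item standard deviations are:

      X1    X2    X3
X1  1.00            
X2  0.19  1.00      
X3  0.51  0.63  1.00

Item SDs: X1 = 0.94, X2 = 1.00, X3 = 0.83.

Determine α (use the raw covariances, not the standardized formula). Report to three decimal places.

α = 0.691

Σσ²ᵢ = 0.94² + 1.00² + 0.83² = 2.5725
Covariances σ_ij = r_ij · s_i · s_j:
  σ(X1,X2) = 0.19 × 0.94 × 1.00 = 0.1786
  σ(X1,X3) = 0.51 × 0.94 × 0.83 = 0.3979
  σ(X2,X3) = 0.63 × 1.00 × 0.83 = 0.5229
σ²_T = Σσ²ᵢ + 2·Σσ_ij = 2.5725 + 2 × 1.0994 = 4.7713
α = (3/2)·(1 − 2.5725/4.7713) = 0.691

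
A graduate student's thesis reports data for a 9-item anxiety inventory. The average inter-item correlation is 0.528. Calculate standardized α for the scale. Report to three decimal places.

α = 0.910

Standardized α = k·r̄ / (1 + (k−1)·r̄) = 9 × 0.528 / (1 + 8 × 0.528)
  = 4.7520 / 5.2240 = 0.910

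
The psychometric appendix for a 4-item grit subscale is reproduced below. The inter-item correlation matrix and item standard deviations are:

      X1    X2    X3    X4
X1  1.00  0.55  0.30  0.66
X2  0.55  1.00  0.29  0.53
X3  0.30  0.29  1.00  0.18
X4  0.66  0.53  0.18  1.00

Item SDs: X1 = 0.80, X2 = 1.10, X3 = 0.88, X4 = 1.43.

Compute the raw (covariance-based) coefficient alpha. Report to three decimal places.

Σσ²ᵢ = 0.80² + 1.10² + 0.88² + 1.43² = 4.6693
Covariances σ_ij = r_ij · s_i · s_j:
  σ(X1,X2) = 0.55 × 0.80 × 1.10 = 0.4840
  σ(X1,X3) = 0.30 × 0.80 × 0.88 = 0.2112
  σ(X1,X4) = 0.66 × 0.80 × 1.43 = 0.7550
  σ(X2,X3) = 0.29 × 1.10 × 0.88 = 0.2807
  σ(X2,X4) = 0.53 × 1.10 × 1.43 = 0.8337
  σ(X3,X4) = 0.18 × 0.88 × 1.43 = 0.2265
σ²_T = Σσ²ᵢ + 2·Σσ_ij = 4.6693 + 2 × 2.7911 = 10.2515
α = (4/3)·(1 − 4.6693/10.2515) = 0.726

coefficient alpha = 0.726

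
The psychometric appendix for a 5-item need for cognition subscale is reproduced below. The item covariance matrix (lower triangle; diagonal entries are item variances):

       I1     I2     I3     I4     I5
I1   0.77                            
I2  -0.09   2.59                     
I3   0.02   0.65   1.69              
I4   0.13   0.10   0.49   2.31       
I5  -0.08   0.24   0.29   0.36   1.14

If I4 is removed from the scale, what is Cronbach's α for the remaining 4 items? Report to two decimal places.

α = 0.33

Remaining items: I1, I2, I3, I5 (k = 4).
sum of item variances = 0.77 + 2.59 + 1.69 + 1.14 = 6.19
σ²_T = 6.19 + 2 × 1.03 = 8.25
α (item deleted) = (4/3)·(1 − 6.19/8.25) = 0.33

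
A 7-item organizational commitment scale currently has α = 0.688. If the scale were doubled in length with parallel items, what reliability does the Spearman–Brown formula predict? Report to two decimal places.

Length factor m = 2
α' = m·α / (1 + (m−1)·α)
   = 2 × 0.688 / (1 + (2 − 1) × 0.688)
   = 1.3760 / 1.6880 = 0.82

predicted reliability = 0.82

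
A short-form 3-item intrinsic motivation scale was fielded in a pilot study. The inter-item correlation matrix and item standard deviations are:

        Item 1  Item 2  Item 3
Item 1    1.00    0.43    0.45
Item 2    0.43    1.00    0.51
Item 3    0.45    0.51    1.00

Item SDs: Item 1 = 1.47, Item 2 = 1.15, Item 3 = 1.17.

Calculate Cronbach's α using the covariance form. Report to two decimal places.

Σσ²ᵢ = 1.47² + 1.15² + 1.17² = 4.8523
Covariances σ_ij = r_ij · s_i · s_j:
  σ(Item 1,Item 2) = 0.43 × 1.47 × 1.15 = 0.7269
  σ(Item 1,Item 3) = 0.45 × 1.47 × 1.17 = 0.7740
  σ(Item 2,Item 3) = 0.51 × 1.15 × 1.17 = 0.6862
σ²_T = Σσ²ᵢ + 2·Σσ_ij = 4.8523 + 2 × 2.1871 = 9.2265
α = (3/2)·(1 − 4.8523/9.2265) = 0.71

α = 0.71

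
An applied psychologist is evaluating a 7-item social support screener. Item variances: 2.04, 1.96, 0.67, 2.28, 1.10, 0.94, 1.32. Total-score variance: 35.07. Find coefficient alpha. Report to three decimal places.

sum of item variances = 2.04 + 1.96 + 0.67 + 2.28 + 1.10 + 0.94 + 1.32 = 10.31
α = (k/(k−1))·(1 − sum of item variances/σ²_total) = (7/6)·(1 − 10.31/35.07) = 0.824

coefficient alpha = 0.824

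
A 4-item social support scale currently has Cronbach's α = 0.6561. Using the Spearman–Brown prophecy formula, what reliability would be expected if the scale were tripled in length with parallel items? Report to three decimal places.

Length factor m = 3
α' = m·α / (1 + (m−1)·α)
   = 3 × 0.6561 / (1 + (3 − 1) × 0.6561)
   = 1.9683 / 2.3122 = 0.851

predicted reliability = 0.851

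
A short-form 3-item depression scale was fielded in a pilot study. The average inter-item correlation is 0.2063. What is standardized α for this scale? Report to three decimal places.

α = 0.438

Standardized α = k·r̄ / (1 + (k−1)·r̄) = 3 × 0.2063 / (1 + 2 × 0.2063)
  = 0.6189 / 1.4126 = 0.438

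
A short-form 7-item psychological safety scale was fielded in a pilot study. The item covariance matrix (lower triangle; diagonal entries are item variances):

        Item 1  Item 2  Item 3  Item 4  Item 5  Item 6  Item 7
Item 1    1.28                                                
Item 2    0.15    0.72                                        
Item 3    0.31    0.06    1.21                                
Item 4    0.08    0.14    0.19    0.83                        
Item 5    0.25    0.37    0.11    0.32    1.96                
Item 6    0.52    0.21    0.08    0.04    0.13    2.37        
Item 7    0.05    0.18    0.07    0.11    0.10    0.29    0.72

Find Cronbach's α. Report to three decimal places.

ΣVar(i) = 1.28 + 0.72 + 1.21 + 0.83 + 1.96 + 2.37 + 0.72 = 9.09
Sum of off-diagonal covariances = 3.76
Var(T) = 9.09 + 2 × 3.76 = 16.61
α = (k/(k−1))·(1 − ΣVar(i)/Var(T)) = (7/6)·(1 − 9.09/16.61) = 0.528

α = 0.528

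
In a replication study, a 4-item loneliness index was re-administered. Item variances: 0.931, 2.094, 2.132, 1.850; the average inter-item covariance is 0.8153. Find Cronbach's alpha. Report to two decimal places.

sum of item variances = 0.931 + 2.094 + 2.132 + 1.850 = 7.007
Sum of the 6 distinct covariances = 6 × 0.8153 = 4.8918
σ²_T = sum of item variances + 2·Σcov = 7.007 + 2 × 4.8918 = 16.7906
α = (4/3)·(1 − 7.007/16.7906) = 0.78

α = 0.78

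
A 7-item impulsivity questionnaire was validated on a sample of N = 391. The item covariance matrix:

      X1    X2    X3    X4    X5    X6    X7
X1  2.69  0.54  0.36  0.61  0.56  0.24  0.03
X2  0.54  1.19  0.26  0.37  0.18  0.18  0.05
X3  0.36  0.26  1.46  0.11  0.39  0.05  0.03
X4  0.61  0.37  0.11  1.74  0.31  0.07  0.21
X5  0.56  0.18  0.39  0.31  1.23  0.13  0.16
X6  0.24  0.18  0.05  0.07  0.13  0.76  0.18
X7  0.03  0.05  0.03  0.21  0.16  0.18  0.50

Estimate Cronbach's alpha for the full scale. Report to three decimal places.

Cronbach's alpha = 0.597

Σσ²ᵢ = 2.69 + 1.19 + 1.46 + 1.74 + 1.23 + 0.76 + 0.50 = 9.57
Sum of off-diagonal covariances = 5.02
Var(T) = 9.57 + 2 × 5.02 = 19.61
α = (k/(k−1))·(1 − Σσ²ᵢ/Var(T)) = (7/6)·(1 − 9.57/19.61) = 0.597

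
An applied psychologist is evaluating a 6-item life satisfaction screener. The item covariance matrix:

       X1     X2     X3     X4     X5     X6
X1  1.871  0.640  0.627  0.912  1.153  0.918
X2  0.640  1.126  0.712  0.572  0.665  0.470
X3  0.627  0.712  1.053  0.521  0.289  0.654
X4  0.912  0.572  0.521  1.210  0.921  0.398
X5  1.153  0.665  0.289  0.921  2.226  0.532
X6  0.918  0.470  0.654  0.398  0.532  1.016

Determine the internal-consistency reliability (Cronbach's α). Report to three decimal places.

α = 0.842

sum of item variances = 1.871 + 1.126 + 1.053 + 1.210 + 2.226 + 1.016 = 8.502
Sum of the distinct covariances = 9.984
σ²_total = 8.502 + 2 × 9.984 = 28.470
α = (k/(k−1))·(1 − sum of item variances/σ²_total) = (6/5)·(1 − 8.502/28.470) = 0.842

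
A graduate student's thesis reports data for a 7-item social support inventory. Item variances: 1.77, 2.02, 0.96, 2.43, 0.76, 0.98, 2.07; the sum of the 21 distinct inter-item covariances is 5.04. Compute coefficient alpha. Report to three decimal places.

coefficient alpha = 0.558

Σσ²ᵢ = 1.77 + 2.02 + 0.96 + 2.43 + 0.76 + 0.98 + 2.07 = 10.99
Sum of distinct covariances = 5.04
σ²_T = Σσ²ᵢ + 2·Σcov = 10.99 + 2 × 5.04 = 21.07
α = (7/6)·(1 − 10.99/21.07) = 0.558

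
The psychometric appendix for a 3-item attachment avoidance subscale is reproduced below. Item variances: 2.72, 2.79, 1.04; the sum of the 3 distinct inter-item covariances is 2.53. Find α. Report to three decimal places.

Σσᵢ² = 2.72 + 2.79 + 1.04 = 6.55
Sum of distinct covariances = 2.53
σ²_total = Σσᵢ² + 2·Σcov = 6.55 + 2 × 2.53 = 11.61
α = (3/2)·(1 − 6.55/11.61) = 0.654

α = 0.654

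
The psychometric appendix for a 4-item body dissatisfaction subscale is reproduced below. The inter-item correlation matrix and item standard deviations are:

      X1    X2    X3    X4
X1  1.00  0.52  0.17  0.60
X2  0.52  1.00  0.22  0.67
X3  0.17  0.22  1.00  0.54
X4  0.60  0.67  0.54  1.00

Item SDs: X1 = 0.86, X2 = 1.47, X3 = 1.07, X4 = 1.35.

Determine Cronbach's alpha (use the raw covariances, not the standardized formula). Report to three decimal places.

Cronbach's alpha = 0.766

Σσ²ᵢ = 0.86² + 1.47² + 1.07² + 1.35² = 5.8679
Covariances σ_ij = r_ij · s_i · s_j:
  σ(X1,X2) = 0.52 × 0.86 × 1.47 = 0.6574
  σ(X1,X3) = 0.17 × 0.86 × 1.07 = 0.1564
  σ(X1,X4) = 0.60 × 0.86 × 1.35 = 0.6966
  σ(X2,X3) = 0.22 × 1.47 × 1.07 = 0.3460
  σ(X2,X4) = 0.67 × 1.47 × 1.35 = 1.3296
  σ(X3,X4) = 0.54 × 1.07 × 1.35 = 0.7800
σ²_T = Σσ²ᵢ + 2·Σσ_ij = 5.8679 + 2 × 3.9660 = 13.7999
α = (4/3)·(1 − 5.8679/13.7999) = 0.766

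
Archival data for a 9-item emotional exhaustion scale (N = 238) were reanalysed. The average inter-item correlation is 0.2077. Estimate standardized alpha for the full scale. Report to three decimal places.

α = 0.702

Standardized α = k·r̄ / (1 + (k−1)·r̄) = 9 × 0.2077 / (1 + 8 × 0.2077)
  = 1.8693 / 2.6616 = 0.702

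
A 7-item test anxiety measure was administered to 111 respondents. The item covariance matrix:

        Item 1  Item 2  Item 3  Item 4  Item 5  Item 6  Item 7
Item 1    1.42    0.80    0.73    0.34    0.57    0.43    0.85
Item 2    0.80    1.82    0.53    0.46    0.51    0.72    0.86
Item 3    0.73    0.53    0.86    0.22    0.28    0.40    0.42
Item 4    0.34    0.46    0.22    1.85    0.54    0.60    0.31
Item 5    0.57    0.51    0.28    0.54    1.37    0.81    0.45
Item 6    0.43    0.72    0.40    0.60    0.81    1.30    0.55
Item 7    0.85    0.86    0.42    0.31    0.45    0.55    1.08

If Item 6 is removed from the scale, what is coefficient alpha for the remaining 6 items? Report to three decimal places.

Remaining items: Item 1, Item 2, Item 3, Item 4, Item 5, Item 7 (k = 6).
sum of item variances = 1.42 + 1.82 + 0.86 + 1.85 + 1.37 + 1.08 = 8.40
Var(T) = 8.40 + 2 × 7.87 = 24.14
α (item deleted) = (6/5)·(1 − 8.40/24.14) = 0.782

α = 0.782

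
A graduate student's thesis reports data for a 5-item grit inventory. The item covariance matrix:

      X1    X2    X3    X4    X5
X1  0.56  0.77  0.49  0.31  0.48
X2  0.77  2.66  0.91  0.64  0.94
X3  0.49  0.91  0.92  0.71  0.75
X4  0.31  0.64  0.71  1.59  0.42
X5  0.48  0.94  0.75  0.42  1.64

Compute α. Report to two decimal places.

α = 0.79

sum of item variances = 0.56 + 2.66 + 0.92 + 1.59 + 1.64 = 7.37
Σ_{i<j} σ_ij = 6.42
σ²_total = 7.37 + 2 × 6.42 = 20.21
α = (k/(k−1))·(1 − sum of item variances/σ²_total) = (5/4)·(1 − 7.37/20.21) = 0.79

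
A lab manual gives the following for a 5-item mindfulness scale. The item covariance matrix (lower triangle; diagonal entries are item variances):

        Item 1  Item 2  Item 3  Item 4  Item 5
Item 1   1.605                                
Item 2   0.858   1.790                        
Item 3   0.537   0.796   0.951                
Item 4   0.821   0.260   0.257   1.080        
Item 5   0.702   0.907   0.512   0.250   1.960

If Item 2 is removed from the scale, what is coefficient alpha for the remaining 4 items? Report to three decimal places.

Remaining items: Item 1, Item 3, Item 4, Item 5 (k = 4).
sum of item variances = 1.605 + 0.951 + 1.080 + 1.960 = 5.596
total variance = 5.596 + 2 × 3.079 = 11.754
α (item deleted) = (4/3)·(1 − 5.596/11.754) = 0.699

coefficient alpha = 0.699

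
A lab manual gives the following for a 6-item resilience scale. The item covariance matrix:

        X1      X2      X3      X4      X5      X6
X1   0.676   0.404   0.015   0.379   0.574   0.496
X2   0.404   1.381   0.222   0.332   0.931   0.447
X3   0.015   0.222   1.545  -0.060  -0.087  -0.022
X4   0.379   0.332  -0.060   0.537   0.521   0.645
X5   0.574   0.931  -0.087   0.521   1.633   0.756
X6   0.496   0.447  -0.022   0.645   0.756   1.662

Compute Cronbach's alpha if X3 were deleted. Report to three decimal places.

Cronbach's alpha = 0.813

Remaining items: X1, X2, X4, X5, X6 (k = 5).
Σσᵢ² = 0.676 + 1.381 + 0.537 + 1.633 + 1.662 = 5.889
Var(T) = 5.889 + 2 × 5.485 = 16.859
α (item deleted) = (5/4)·(1 − 5.889/16.859) = 0.813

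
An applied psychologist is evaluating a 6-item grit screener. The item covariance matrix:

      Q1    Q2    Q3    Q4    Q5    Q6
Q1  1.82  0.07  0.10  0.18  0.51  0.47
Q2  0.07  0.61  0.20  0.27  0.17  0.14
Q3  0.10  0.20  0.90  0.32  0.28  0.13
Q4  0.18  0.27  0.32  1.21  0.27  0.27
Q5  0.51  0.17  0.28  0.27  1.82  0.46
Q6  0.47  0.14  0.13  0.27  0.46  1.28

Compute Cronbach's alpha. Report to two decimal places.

Σσᵢ² = 1.82 + 0.61 + 0.90 + 1.21 + 1.82 + 1.28 = 7.64
Σ_{i<j} σ_ij = 3.84
σ²_T = 7.64 + 2 × 3.84 = 15.32
α = (k/(k−1))·(1 − Σσᵢ²/σ²_T) = (6/5)·(1 − 7.64/15.32) = 0.60

Cronbach's alpha = 0.60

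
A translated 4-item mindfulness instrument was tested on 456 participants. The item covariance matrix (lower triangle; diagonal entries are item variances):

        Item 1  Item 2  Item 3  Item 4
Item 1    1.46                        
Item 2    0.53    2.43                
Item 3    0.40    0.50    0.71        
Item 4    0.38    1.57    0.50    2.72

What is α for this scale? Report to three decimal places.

α = 0.686

sum of item variances = 1.46 + 2.43 + 0.71 + 2.72 = 7.32
Σ_{i<j} σ_ij = 3.88
σ²_total = 7.32 + 2 × 3.88 = 15.08
α = (k/(k−1))·(1 − sum of item variances/σ²_total) = (4/3)·(1 − 7.32/15.08) = 0.686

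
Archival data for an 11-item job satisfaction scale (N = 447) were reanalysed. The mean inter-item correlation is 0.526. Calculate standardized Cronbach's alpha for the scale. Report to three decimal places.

α = 0.924

Standardized α = k·r̄ / (1 + (k−1)·r̄) = 11 × 0.526 / (1 + 10 × 0.526)
  = 5.7860 / 6.2600 = 0.924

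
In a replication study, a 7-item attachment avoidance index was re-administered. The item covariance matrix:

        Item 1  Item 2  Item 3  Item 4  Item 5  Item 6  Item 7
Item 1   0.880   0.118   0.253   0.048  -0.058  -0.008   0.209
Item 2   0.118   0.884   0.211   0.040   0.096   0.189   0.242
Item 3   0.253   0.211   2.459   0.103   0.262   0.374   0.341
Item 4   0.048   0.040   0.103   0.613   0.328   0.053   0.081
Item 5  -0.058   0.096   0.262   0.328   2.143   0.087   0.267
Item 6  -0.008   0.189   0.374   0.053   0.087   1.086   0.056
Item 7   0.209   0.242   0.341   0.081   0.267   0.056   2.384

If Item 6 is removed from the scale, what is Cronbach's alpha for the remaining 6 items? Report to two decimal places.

Remaining items: Item 1, Item 2, Item 3, Item 4, Item 5, Item 7 (k = 6).
Σσ²ᵢ = 0.880 + 0.884 + 2.459 + 0.613 + 2.143 + 2.384 = 9.363
total variance = 9.363 + 2 × 2.541 = 14.445
α (item deleted) = (6/5)·(1 − 9.363/14.445) = 0.42

α = 0.42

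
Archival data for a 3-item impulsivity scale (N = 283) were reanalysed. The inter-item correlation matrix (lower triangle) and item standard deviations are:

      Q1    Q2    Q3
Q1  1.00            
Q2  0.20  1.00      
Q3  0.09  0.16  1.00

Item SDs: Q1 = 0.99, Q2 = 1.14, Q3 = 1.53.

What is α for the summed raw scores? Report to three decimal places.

α = 0.326

Σσ²ᵢ = 0.99² + 1.14² + 1.53² = 4.6206
Covariances σ_ij = r_ij · s_i · s_j:
  σ(Q1,Q2) = 0.20 × 0.99 × 1.14 = 0.2257
  σ(Q1,Q3) = 0.09 × 0.99 × 1.53 = 0.1363
  σ(Q2,Q3) = 0.16 × 1.14 × 1.53 = 0.2791
σ²_T = Σσ²ᵢ + 2·Σσ_ij = 4.6206 + 2 × 0.6411 = 5.9028
α = (3/2)·(1 − 4.6206/5.9028) = 0.326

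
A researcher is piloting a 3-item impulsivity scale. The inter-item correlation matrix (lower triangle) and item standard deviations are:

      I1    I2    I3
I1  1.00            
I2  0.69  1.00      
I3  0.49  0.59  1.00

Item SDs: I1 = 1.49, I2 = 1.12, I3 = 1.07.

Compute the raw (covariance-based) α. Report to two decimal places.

α = 0.80

Σσ²ᵢ = 1.49² + 1.12² + 1.07² = 4.6194
Covariances σ_ij = r_ij · s_i · s_j:
  σ(I1,I2) = 0.69 × 1.49 × 1.12 = 1.1515
  σ(I1,I3) = 0.49 × 1.49 × 1.07 = 0.7812
  σ(I2,I3) = 0.59 × 1.12 × 1.07 = 0.7071
σ²_T = Σσ²ᵢ + 2·Σσ_ij = 4.6194 + 2 × 2.6398 = 9.8990
α = (3/2)·(1 − 4.6194/9.8990) = 0.80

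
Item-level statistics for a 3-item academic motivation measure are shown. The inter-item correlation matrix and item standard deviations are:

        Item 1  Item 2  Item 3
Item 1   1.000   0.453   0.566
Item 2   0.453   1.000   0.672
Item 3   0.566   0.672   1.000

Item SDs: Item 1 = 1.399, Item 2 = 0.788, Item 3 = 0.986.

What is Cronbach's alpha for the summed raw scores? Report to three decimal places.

Σσ²ᵢ = 1.399² + 0.788² + 0.986² = 3.5503
Covariances σ_ij = r_ij · s_i · s_j:
  σ(Item 1,Item 2) = 0.453 × 1.399 × 0.788 = 0.4994
  σ(Item 1,Item 3) = 0.566 × 1.399 × 0.986 = 0.7807
  σ(Item 2,Item 3) = 0.672 × 0.788 × 0.986 = 0.5221
σ²_T = Σσ²ᵢ + 2·Σσ_ij = 3.5503 + 2 × 1.8022 = 7.1547
α = (3/2)·(1 − 3.5503/7.1547) = 0.756

α = 0.756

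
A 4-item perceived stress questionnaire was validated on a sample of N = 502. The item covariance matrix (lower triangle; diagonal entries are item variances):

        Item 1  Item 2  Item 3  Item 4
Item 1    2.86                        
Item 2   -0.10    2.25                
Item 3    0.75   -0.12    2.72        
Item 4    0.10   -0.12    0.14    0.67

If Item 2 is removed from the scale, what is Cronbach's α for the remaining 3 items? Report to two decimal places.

Cronbach's α = 0.36

Remaining items: Item 1, Item 3, Item 4 (k = 3).
Σσᵢ² = 2.86 + 2.72 + 0.67 = 6.25
σ²_total = 6.25 + 2 × 0.99 = 8.23
α (item deleted) = (3/2)·(1 − 6.25/8.23) = 0.36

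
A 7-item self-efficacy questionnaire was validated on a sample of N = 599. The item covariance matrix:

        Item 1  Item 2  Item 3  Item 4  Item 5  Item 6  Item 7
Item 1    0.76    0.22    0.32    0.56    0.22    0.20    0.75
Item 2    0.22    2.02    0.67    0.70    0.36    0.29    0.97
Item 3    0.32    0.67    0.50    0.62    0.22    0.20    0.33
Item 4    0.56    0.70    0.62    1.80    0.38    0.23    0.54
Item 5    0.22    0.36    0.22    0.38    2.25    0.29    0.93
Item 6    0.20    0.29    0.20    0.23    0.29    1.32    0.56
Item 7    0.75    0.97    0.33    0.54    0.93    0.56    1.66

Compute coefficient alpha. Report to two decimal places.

Σσᵢ² = 0.76 + 2.02 + 0.50 + 1.80 + 2.25 + 1.32 + 1.66 = 10.31
Sum of off-diagonal covariances = 9.56
total variance = 10.31 + 2 × 9.56 = 29.43
α = (k/(k−1))·(1 − Σσᵢ²/total variance) = (7/6)·(1 − 10.31/29.43) = 0.76

α = 0.76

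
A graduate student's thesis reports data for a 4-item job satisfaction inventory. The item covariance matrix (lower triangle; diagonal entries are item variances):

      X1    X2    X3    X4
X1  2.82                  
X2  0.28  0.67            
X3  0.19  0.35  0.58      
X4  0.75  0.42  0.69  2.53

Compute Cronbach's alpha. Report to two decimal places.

Cronbach's alpha = 0.60

ΣVar(i) = 2.82 + 0.67 + 0.58 + 2.53 = 6.60
Σ_{i<j} σ_ij = 2.68
σ²_T = 6.60 + 2 × 2.68 = 11.96
α = (k/(k−1))·(1 − ΣVar(i)/σ²_T) = (4/3)·(1 − 6.60/11.96) = 0.60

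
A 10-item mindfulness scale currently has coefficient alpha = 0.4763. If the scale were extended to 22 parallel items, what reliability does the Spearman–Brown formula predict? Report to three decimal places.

predicted reliability = 0.667

Length factor m = 22/10 = 2.2000
α' = m·α / (1 + (m−1)·α)
   = 22/10 × 0.4763 / (1 + (22/10 − 1) × 0.4763)
   = 1.0479 / 1.5716 = 0.667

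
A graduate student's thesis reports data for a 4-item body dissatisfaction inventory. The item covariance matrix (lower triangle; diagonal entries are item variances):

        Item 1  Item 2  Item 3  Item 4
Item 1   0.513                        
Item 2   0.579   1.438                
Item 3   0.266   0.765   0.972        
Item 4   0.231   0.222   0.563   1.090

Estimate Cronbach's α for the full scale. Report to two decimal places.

Cronbach's α = 0.76

Σσ²ᵢ = 0.513 + 1.438 + 0.972 + 1.090 = 4.013
Sum of the distinct covariances = 2.626
σ²_T = 4.013 + 2 × 2.626 = 9.265
α = (k/(k−1))·(1 − Σσ²ᵢ/σ²_T) = (4/3)·(1 − 4.013/9.265) = 0.76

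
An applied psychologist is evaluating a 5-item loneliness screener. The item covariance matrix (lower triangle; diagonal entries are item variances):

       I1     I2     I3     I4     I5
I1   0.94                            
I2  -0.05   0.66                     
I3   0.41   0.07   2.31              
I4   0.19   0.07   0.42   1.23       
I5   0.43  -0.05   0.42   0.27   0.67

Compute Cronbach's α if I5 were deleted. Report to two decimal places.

Remaining items: I1, I2, I3, I4 (k = 4).
sum of item variances = 0.94 + 0.66 + 2.31 + 1.23 = 5.14
total variance = 5.14 + 2 × 1.11 = 7.36
α (item deleted) = (4/3)·(1 − 5.14/7.36) = 0.40

Cronbach's α = 0.40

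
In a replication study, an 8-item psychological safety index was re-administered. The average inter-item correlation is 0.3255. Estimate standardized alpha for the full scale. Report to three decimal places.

standardized alpha = 0.794

Standardized α = k·r̄ / (1 + (k−1)·r̄) = 8 × 0.3255 / (1 + 7 × 0.3255)
  = 2.6040 / 3.2785 = 0.794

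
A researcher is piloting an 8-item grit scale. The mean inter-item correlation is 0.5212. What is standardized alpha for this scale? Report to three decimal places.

standardized alpha = 0.897

Standardized α = k·r̄ / (1 + (k−1)·r̄) = 8 × 0.5212 / (1 + 7 × 0.5212)
  = 4.1696 / 4.6484 = 0.897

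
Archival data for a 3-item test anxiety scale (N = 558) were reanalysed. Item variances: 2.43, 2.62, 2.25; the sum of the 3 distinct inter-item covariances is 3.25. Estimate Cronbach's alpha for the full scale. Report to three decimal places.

ΣVar(i) = 2.43 + 2.62 + 2.25 = 7.30
Sum of distinct covariances = 3.25
σ²_total = ΣVar(i) + 2·Σcov = 7.30 + 2 × 3.25 = 13.80
α = (3/2)·(1 − 7.30/13.80) = 0.707

α = 0.707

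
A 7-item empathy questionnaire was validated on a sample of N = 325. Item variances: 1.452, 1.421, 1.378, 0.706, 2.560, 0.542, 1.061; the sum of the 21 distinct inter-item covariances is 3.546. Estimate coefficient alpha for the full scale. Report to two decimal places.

sum of item variances = 1.452 + 1.421 + 1.378 + 0.706 + 2.560 + 0.542 + 1.061 = 9.120
Sum of distinct covariances = 3.546
Var(T) = sum of item variances + 2·Σcov = 9.120 + 2 × 3.546 = 16.212
α = (7/6)·(1 − 9.120/16.212) = 0.51

coefficient alpha = 0.51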